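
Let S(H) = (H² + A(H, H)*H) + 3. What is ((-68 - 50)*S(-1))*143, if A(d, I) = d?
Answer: -84370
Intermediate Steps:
S(H) = 3 + 2*H² (S(H) = (H² + H*H) + 3 = (H² + H²) + 3 = 2*H² + 3 = 3 + 2*H²)
((-68 - 50)*S(-1))*143 = ((-68 - 50)*(3 + 2*(-1)²))*143 = -118*(3 + 2*1)*143 = -118*(3 + 2)*143 = -118*5*143 = -590*143 = -84370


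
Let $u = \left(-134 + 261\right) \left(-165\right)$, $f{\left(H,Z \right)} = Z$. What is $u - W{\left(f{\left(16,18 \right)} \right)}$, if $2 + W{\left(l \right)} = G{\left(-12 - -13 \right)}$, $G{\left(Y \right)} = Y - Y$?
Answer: $-20953$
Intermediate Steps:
$G{\left(Y \right)} = 0$
$W{\left(l \right)} = -2$ ($W{\left(l \right)} = -2 + 0 = -2$)
$u = -20955$ ($u = 127 \left(-165\right) = -20955$)
$u - W{\left(f{\left(16,18 \right)} \right)} = -20955 - -2 = -20955 + 2 = -20953$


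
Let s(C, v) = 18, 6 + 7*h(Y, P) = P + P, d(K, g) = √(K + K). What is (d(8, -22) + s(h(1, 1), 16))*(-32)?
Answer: -704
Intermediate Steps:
d(K, g) = √2*√K (d(K, g) = √(2*K) = √2*√K)
h(Y, P) = -6/7 + 2*P/7 (h(Y, P) = -6/7 + (P + P)/7 = -6/7 + (2*P)/7 = -6/7 + 2*P/7)
(d(8, -22) + s(h(1, 1), 16))*(-32) = (√2*√8 + 18)*(-32) = (√2*(2*√2) + 18)*(-32) = (4 + 18)*(-32) = 22*(-32) = -704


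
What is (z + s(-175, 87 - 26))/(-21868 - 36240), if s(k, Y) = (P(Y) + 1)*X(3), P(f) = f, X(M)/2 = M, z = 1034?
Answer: -703/29054 ≈ -0.024196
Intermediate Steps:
X(M) = 2*M
s(k, Y) = 6 + 6*Y (s(k, Y) = (Y + 1)*(2*3) = (1 + Y)*6 = 6 + 6*Y)
(z + s(-175, 87 - 26))/(-21868 - 36240) = (1034 + (6 + 6*(87 - 26)))/(-21868 - 36240) = (1034 + (6 + 6*61))/(-58108) = (1034 + (6 + 366))*(-1/58108) = (1034 + 372)*(-1/58108) = 1406*(-1/58108) = -703/29054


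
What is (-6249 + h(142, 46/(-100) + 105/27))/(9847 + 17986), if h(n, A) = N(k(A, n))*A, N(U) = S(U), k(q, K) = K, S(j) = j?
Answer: -1296472/6262425 ≈ -0.20702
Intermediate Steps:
N(U) = U
h(n, A) = A*n (h(n, A) = n*A = A*n)
(-6249 + h(142, 46/(-100) + 105/27))/(9847 + 17986) = (-6249 + (46/(-100) + 105/27)*142)/(9847 + 17986) = (-6249 + (46*(-1/100) + 105*(1/27))*142)/27833 = (-6249 + (-23/50 + 35/9)*142)*(1/27833) = (-6249 + (1543/450)*142)*(1/27833) = (-6249 + 109553/225)*(1/27833) = -1296472/225*1/27833 = -1296472/6262425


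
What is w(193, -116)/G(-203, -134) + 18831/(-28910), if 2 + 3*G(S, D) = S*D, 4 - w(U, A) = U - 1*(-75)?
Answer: -6688749/9829400 ≈ -0.68048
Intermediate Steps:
w(U, A) = -71 - U (w(U, A) = 4 - (U - 1*(-75)) = 4 - (U + 75) = 4 - (75 + U) = 4 + (-75 - U) = -71 - U)
G(S, D) = -⅔ + D*S/3 (G(S, D) = -⅔ + (S*D)/3 = -⅔ + (D*S)/3 = -⅔ + D*S/3)
w(193, -116)/G(-203, -134) + 18831/(-28910) = (-71 - 1*193)/(-⅔ + (⅓)*(-134)*(-203)) + 18831/(-28910) = (-71 - 193)/(-⅔ + 27202/3) + 18831*(-1/28910) = -264/27200/3 - 18831/28910 = -264*3/27200 - 18831/28910 = -99/3400 - 18831/28910 = -6688749/9829400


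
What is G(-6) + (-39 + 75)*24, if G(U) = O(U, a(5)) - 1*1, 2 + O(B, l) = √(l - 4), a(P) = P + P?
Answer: 861 + √6 ≈ 863.45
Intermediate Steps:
a(P) = 2*P
O(B, l) = -2 + √(-4 + l) (O(B, l) = -2 + √(l - 4) = -2 + √(-4 + l))
G(U) = -3 + √6 (G(U) = (-2 + √(-4 + 2*5)) - 1*1 = (-2 + √(-4 + 10)) - 1 = (-2 + √6) - 1 = -3 + √6)
G(-6) + (-39 + 75)*24 = (-3 + √6) + (-39 + 75)*24 = (-3 + √6) + 36*24 = (-3 + √6) + 864 = 861 + √6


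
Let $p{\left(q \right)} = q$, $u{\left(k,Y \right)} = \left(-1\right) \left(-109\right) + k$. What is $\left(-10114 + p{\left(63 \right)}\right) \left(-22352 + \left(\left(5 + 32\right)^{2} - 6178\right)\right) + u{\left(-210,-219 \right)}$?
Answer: $272995110$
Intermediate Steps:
$u{\left(k,Y \right)} = 109 + k$
$\left(-10114 + p{\left(63 \right)}\right) \left(-22352 + \left(\left(5 + 32\right)^{2} - 6178\right)\right) + u{\left(-210,-219 \right)} = \left(-10114 + 63\right) \left(-22352 + \left(\left(5 + 32\right)^{2} - 6178\right)\right) + \left(109 - 210\right) = - 10051 \left(-22352 - \left(6178 - 37^{2}\right)\right) - 101 = - 10051 \left(-22352 + \left(1369 - 6178\right)\right) - 101 = - 10051 \left(-22352 - 4809\right) - 101 = \left(-10051\right) \left(-27161\right) - 101 = 272995211 - 101 = 272995110$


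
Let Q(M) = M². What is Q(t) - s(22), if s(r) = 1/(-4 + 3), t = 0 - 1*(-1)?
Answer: 2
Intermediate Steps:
t = 1 (t = 0 + 1 = 1)
s(r) = -1 (s(r) = 1/(-1) = -1)
Q(t) - s(22) = 1² - 1*(-1) = 1 + 1 = 2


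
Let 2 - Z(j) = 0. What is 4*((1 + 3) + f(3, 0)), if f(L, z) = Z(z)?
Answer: 24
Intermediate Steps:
Z(j) = 2 (Z(j) = 2 - 1*0 = 2 + 0 = 2)
f(L, z) = 2
4*((1 + 3) + f(3, 0)) = 4*((1 + 3) + 2) = 4*(4 + 2) = 4*6 = 24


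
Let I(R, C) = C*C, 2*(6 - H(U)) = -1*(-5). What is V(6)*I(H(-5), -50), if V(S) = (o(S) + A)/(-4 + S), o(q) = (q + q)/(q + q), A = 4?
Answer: 6250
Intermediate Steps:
H(U) = 7/2 (H(U) = 6 - (-1)*(-5)/2 = 6 - ½*5 = 6 - 5/2 = 7/2)
o(q) = 1 (o(q) = (2*q)/((2*q)) = (2*q)*(1/(2*q)) = 1)
I(R, C) = C²
V(S) = 5/(-4 + S) (V(S) = (1 + 4)/(-4 + S) = 5/(-4 + S))
V(6)*I(H(-5), -50) = (5/(-4 + 6))*(-50)² = (5/2)*2500 = 6250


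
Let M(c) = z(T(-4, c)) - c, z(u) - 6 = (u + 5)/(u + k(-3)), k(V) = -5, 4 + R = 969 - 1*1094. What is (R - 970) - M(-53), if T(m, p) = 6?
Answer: -1169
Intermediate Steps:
R = -129 (R = -4 + (969 - 1*1094) = -4 + (969 - 1094) = -4 - 125 = -129)
z(u) = 6 + (5 + u)/(-5 + u) (z(u) = 6 + (u + 5)/(u - 5) = 6 + (5 + u)/(-5 + u))
M(c) = 17 - c (M(c) = (-25 + 7*6)/(-5 + 6) - c = (-25 + 42)/1 - c = 1*17 - c = 17 - c)
(R - 970) - M(-53) = (-129 - 970) - (17 - 1*(-53)) = -1099 - (17 + 53) = -1099 - 1*70 = -1099 - 70 = -1169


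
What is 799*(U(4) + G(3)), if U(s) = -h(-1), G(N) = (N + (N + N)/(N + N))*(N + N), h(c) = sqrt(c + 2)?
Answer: 18377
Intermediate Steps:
h(c) = sqrt(2 + c)
G(N) = 2*N*(1 + N) (G(N) = (N + (2*N)/((2*N)))*(2*N) = (N + (2*N)*(1/(2*N)))*(2*N) = (N + 1)*(2*N) = (1 + N)*(2*N) = 2*N*(1 + N))
U(s) = -1 (U(s) = -sqrt(2 - 1) = -sqrt(1) = -1*1 = -1)
799*(U(4) + G(3)) = 799*(-1 + 2*3*(1 + 3)) = 799*(-1 + 2*3*4) = 799*(-1 + 24) = 799*23 = 18377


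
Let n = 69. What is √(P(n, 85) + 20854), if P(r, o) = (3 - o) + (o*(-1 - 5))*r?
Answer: 9*I*√178 ≈ 120.07*I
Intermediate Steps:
P(r, o) = 3 - o - 6*o*r (P(r, o) = (3 - o) + (o*(-6))*r = (3 - o) + (-6*o)*r = (3 - o) - 6*o*r = 3 - o - 6*o*r)
√(P(n, 85) + 20854) = √((3 - 1*85 - 6*85*69) + 20854) = √((3 - 85 - 35190) + 20854) = √(-35272 + 20854) = √(-14418) = 9*I*√178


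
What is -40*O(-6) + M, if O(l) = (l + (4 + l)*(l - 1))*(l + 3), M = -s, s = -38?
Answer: 998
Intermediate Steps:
M = 38 (M = -1*(-38) = 38)
O(l) = (3 + l)*(l + (-1 + l)*(4 + l)) (O(l) = (l + (4 + l)*(-1 + l))*(3 + l) = (l + (-1 + l)*(4 + l))*(3 + l) = (3 + l)*(l + (-1 + l)*(4 + l)))
-40*O(-6) + M = -40*(-12 + (-6)**3 + 7*(-6)**2 + 8*(-6)) + 38 = -40*(-12 - 216 + 7*36 - 48) + 38 = -40*(-12 - 216 + 252 - 48) + 38 = -40*(-24) + 38 = 960 + 38 = 998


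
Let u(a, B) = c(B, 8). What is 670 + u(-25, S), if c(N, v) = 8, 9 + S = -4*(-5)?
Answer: 678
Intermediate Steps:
S = 11 (S = -9 - 4*(-5) = -9 + 20 = 11)
u(a, B) = 8
670 + u(-25, S) = 670 + 8 = 678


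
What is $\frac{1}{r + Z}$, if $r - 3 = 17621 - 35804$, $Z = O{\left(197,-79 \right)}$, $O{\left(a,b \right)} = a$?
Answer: $- \frac{1}{17983} \approx -5.5608 \cdot 10^{-5}$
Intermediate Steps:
$Z = 197$
$r = -18180$ ($r = 3 + \left(17621 - 35804\right) = 3 - 18183 = -18180$)
$\frac{1}{r + Z} = \frac{1}{-18180 + 197} = \frac{1}{-17983} = - \frac{1}{17983}$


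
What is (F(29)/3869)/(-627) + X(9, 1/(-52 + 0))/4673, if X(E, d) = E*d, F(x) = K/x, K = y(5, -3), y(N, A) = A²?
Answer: -211779069/5698258386964 ≈ -3.7166e-5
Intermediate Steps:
K = 9 (K = (-3)² = 9)
F(x) = 9/x
(F(29)/3869)/(-627) + X(9, 1/(-52 + 0))/4673 = ((9/29)/3869)/(-627) + (9/(-52 + 0))/4673 = ((9*(1/29))*(1/3869))*(-1/627) + (9/(-52))*(1/4673) = ((9/29)*(1/3869))*(-1/627) + (9*(-1/52))*(1/4673) = (9/112201)*(-1/627) - 9/52*1/4673 = -3/23450009 - 9/242996 = -211779069/5698258386964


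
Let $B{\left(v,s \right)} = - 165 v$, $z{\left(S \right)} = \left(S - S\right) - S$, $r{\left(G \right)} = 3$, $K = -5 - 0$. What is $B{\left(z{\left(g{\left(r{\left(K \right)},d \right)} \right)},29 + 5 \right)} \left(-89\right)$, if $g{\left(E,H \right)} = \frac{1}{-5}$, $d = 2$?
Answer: $2937$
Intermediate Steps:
$K = -5$ ($K = -5 + 0 = -5$)
$g{\left(E,H \right)} = - \frac{1}{5}$
$z{\left(S \right)} = - S$ ($z{\left(S \right)} = 0 - S = - S$)
$B{\left(z{\left(g{\left(r{\left(K \right)},d \right)} \right)},29 + 5 \right)} \left(-89\right) = - 165 \left(\left(-1\right) \left(- \frac{1}{5}\right)\right) \left(-89\right) = \left(-165\right) \frac{1}{5} \left(-89\right) = \left(-33\right) \left(-89\right) = 2937$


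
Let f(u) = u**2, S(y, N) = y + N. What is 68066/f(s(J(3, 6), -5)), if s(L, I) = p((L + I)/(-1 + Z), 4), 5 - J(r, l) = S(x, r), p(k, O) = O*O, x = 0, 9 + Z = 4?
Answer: 34033/128 ≈ 265.88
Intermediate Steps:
Z = -5 (Z = -9 + 4 = -5)
S(y, N) = N + y
p(k, O) = O**2
J(r, l) = 5 - r (J(r, l) = 5 - (r + 0) = 5 - r)
s(L, I) = 16 (s(L, I) = 4**2 = 16)
68066/f(s(J(3, 6), -5)) = 68066/(16**2) = 68066/256 = 68066*(1/256) = 34033/128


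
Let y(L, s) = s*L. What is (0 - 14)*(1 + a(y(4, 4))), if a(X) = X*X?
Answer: -3598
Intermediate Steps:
y(L, s) = L*s
a(X) = X²
(0 - 14)*(1 + a(y(4, 4))) = (0 - 14)*(1 + (4*4)²) = -14*(1 + 16²) = -14*(1 + 256) = -14*257 = -3598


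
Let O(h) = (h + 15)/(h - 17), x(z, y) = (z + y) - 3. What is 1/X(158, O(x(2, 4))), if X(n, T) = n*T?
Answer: -7/1422 ≈ -0.0049226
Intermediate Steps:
x(z, y) = -3 + y + z (x(z, y) = (y + z) - 3 = -3 + y + z)
O(h) = (15 + h)/(-17 + h)
X(n, T) = T*n
1/X(158, O(x(2, 4))) = 1/(((15 + (-3 + 4 + 2))/(-17 + (-3 + 4 + 2)))*158) = 1/(((15 + 3)/(-17 + 3))*158) = 1/((18/(-14))*158) = 1/(-1/14*18*158) = 1/(-9/7*158) = 1/(-1422/7) = -7/1422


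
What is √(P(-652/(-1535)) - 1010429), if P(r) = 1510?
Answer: I*√1008919 ≈ 1004.4*I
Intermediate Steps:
√(P(-652/(-1535)) - 1010429) = √(1510 - 1010429) = √(-1008919) = I*√1008919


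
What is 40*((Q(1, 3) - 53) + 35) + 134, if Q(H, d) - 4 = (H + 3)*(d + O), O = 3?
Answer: 534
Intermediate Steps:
Q(H, d) = 4 + (3 + H)*(3 + d) (Q(H, d) = 4 + (H + 3)*(d + 3) = 4 + (3 + H)*(3 + d))
40*((Q(1, 3) - 53) + 35) + 134 = 40*(((13 + 3*1 + 3*3 + 1*3) - 53) + 35) + 134 = 40*(((13 + 3 + 9 + 3) - 53) + 35) + 134 = 40*((28 - 53) + 35) + 134 = 40*(-25 + 35) + 134 = 40*10 + 134 = 400 + 134 = 534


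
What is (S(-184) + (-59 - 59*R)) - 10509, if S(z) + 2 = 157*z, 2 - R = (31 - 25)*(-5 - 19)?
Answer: -48072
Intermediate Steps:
R = 146 (R = 2 - (31 - 25)*(-5 - 19) = 2 - 6*(-24) = 2 - 1*(-144) = 2 + 144 = 146)
S(z) = -2 + 157*z
(S(-184) + (-59 - 59*R)) - 10509 = ((-2 + 157*(-184)) + (-59 - 59*146)) - 10509 = ((-2 - 28888) + (-59 - 8614)) - 10509 = (-28890 - 8673) - 10509 = -37563 - 10509 = -48072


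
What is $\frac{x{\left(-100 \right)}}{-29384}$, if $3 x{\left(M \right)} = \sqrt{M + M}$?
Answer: $- \frac{5 i \sqrt{2}}{44076} \approx - 0.00016043 i$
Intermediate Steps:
$x{\left(M \right)} = \frac{\sqrt{2} \sqrt{M}}{3}$ ($x{\left(M \right)} = \frac{\sqrt{M + M}}{3} = \frac{\sqrt{2 M}}{3} = \frac{\sqrt{2} \sqrt{M}}{3}$)
$\frac{x{\left(-100 \right)}}{-29384} = \frac{\frac{1}{3} \sqrt{2} \sqrt{-100}}{-29384} = \frac{\sqrt{2} \cdot 10 i}{3} \left(- \frac{1}{29384}\right) = \frac{10 i \sqrt{2}}{3} \left(- \frac{1}{29384}\right) = - \frac{5 i \sqrt{2}}{44076}$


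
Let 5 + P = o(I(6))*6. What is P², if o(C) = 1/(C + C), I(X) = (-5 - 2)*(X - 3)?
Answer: 1296/49 ≈ 26.449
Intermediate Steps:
I(X) = 21 - 7*X (I(X) = -7*(-3 + X) = 21 - 7*X)
o(C) = 1/(2*C)
P = -36/7 (P = -5 + (1/(2*(21 - 7*6)))*6 = -5 + (1/(2*(21 - 42)))*6 = -5 + ((½)/(-21))*6 = -5 + ((½)*(-1/21))*6 = -5 - 1/42*6 = -5 - ⅐ = -36/7 ≈ -5.1429)
P² = (-36/7)² = 1296/49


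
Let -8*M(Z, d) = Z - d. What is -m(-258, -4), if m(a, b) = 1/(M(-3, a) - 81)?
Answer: 8/903 ≈ 0.0088594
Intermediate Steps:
M(Z, d) = -Z/8 + d/8 (M(Z, d) = -(Z - d)/8 = -Z/8 + d/8)
m(a, b) = 1/(-645/8 + a/8) (m(a, b) = 1/((-1/8*(-3) + a/8) - 81) = 1/((3/8 + a/8) - 81) = 1/(-645/8 + a/8))
-m(-258, -4) = -8/(-645 - 258) = -8/(-903) = -8*(-1)/903 = -1*(-8/903) = 8/903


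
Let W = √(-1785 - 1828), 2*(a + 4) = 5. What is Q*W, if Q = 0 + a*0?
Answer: 0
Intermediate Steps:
a = -3/2 (a = -4 + (½)*5 = -4 + 5/2 = -3/2 ≈ -1.5000)
W = I*√3613 (W = √(-3613) = I*√3613 ≈ 60.108*I)
Q = 0 (Q = 0 - 3/2*0 = 0 + 0 = 0)
Q*W = 0*(I*√3613) = 0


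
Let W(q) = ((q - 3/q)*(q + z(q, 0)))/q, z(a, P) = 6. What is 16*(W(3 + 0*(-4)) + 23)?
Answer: 464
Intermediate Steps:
W(q) = (6 + q)*(q - 3/q)/q (W(q) = ((q - 3/q)*(q + 6))/q = ((q - 3/q)*(6 + q))/q = ((6 + q)*(q - 3/q))/q = (6 + q)*(q - 3/q)/q)
16*(W(3 + 0*(-4)) + 23) = 16*((6 + (3 + 0*(-4)) - 18/(3 + 0*(-4))**2 - 3/(3 + 0*(-4))) + 23) = 16*((6 + (3 + 0) - 18/(3 + 0)**2 - 3/(3 + 0)) + 23) = 16*((6 + 3 - 18/3**2 - 3/3) + 23) = 16*((6 + 3 - 18*1/9 - 3*1/3) + 23) = 16*((6 + 3 - 2 - 1) + 23) = 16*(6 + 23) = 16*29 = 464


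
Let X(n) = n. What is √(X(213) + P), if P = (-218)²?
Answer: √47737 ≈ 218.49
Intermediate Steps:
P = 47524
√(X(213) + P) = √(213 + 47524) = √47737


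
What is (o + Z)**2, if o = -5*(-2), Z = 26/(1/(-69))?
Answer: 3182656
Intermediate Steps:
Z = -1794 (Z = 26/(-1/69) = 26*(-69) = -1794)
o = 10
(o + Z)**2 = (10 - 1794)**2 = (-1784)**2 = 3182656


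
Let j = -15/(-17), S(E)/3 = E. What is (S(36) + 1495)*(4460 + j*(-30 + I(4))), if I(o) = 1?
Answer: 120842155/17 ≈ 7.1084e+6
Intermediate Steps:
S(E) = 3*E
j = 15/17 (j = -15*(-1/17) = 15/17 ≈ 0.88235)
(S(36) + 1495)*(4460 + j*(-30 + I(4))) = (3*36 + 1495)*(4460 + 15*(-30 + 1)/17) = (108 + 1495)*(4460 + (15/17)*(-29)) = 1603*(4460 - 435/17) = 1603*(75385/17) = 120842155/17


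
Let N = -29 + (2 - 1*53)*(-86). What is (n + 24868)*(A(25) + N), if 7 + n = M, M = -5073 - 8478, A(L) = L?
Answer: 49560420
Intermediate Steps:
M = -13551
n = -13558 (n = -7 - 13551 = -13558)
N = 4357 (N = -29 + (2 - 53)*(-86) = -29 - 51*(-86) = -29 + 4386 = 4357)
(n + 24868)*(A(25) + N) = (-13558 + 24868)*(25 + 4357) = 11310*4382 = 49560420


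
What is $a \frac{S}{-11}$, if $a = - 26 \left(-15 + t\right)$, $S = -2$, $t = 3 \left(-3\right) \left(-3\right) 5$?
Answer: $- \frac{6240}{11} \approx -567.27$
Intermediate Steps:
$t = 135$ ($t = 3 \cdot 9 \cdot 5 = 3 \cdot 45 = 135$)
$a = -3120$ ($a = - 26 \left(-15 + 135\right) = \left(-26\right) 120 = -3120$)
$a \frac{S}{-11} = - 3120 \left(- \frac{2}{-11}\right) = - 3120 \left(\left(-2\right) \left(- \frac{1}{11}\right)\right) = \left(-3120\right) \frac{2}{11} = - \frac{6240}{11}$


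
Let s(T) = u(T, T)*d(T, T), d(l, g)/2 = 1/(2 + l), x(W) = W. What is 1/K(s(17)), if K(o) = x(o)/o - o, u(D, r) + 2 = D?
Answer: -19/11 ≈ -1.7273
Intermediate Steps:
d(l, g) = 2/(2 + l)
u(D, r) = -2 + D
s(T) = 2*(-2 + T)/(2 + T) (s(T) = (-2 + T)*(2/(2 + T)) = 2*(-2 + T)/(2 + T))
K(o) = 1 - o (K(o) = o/o - o = 1 - o)
1/K(s(17)) = 1/(1 - 2*(-2 + 17)/(2 + 17)) = 1/(1 - 2*15/19) = 1/(1 - 1*30/19) = 1/(1 - 30/19) = 1/(-11/19) = -19/11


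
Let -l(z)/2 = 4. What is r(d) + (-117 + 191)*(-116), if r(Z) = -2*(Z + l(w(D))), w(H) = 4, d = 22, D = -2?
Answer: -8612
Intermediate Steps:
l(z) = -8 (l(z) = -2*4 = -8)
r(Z) = 16 - 2*Z (r(Z) = -2*(Z - 8) = -2*(-8 + Z) = 16 - 2*Z)
r(d) + (-117 + 191)*(-116) = (16 - 2*22) + (-117 + 191)*(-116) = (16 - 44) + 74*(-116) = -28 - 8584 = -8612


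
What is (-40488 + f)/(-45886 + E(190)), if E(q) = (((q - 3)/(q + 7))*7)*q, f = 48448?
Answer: -196015/1098854 ≈ -0.17838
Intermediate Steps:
E(q) = 7*q*(-3 + q)/(7 + q) (E(q) = (((-3 + q)/(7 + q))*7)*q = (7*(-3 + q)/(7 + q))*q = 7*q*(-3 + q)/(7 + q))
(-40488 + f)/(-45886 + E(190)) = (-40488 + 48448)/(-45886 + 7*190*(-3 + 190)/(7 + 190)) = 7960/(-45886 + 7*190*187/197) = 7960/(-45886 + 7*190*(1/197)*187) = 7960/(-45886 + 248710/197) = 7960/(-8790832/197) = 7960*(-197/8790832) = -196015/1098854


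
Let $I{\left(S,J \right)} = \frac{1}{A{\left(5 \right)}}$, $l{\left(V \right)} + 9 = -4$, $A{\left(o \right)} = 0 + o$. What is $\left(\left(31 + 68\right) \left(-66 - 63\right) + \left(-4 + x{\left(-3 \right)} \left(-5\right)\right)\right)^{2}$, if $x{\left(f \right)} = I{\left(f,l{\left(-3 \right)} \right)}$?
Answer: $163226176$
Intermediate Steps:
$A{\left(o \right)} = o$
$l{\left(V \right)} = -13$ ($l{\left(V \right)} = -9 - 4 = -13$)
$I{\left(S,J \right)} = \frac{1}{5}$
$x{\left(f \right)} = \frac{1}{5}$
$\left(\left(31 + 68\right) \left(-66 - 63\right) + \left(-4 + x{\left(-3 \right)} \left(-5\right)\right)\right)^{2} = \left(\left(31 + 68\right) \left(-66 - 63\right) + \left(-4 + \frac{1}{5} \left(-5\right)\right)\right)^{2} = \left(99 \left(-129\right) - 5\right)^{2} = \left(-12771 - 5\right)^{2} = \left(-12776\right)^{2} = 163226176$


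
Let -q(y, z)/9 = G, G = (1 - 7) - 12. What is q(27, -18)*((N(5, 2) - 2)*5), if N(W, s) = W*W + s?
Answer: 20250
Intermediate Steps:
N(W, s) = s + W² (N(W, s) = W² + s = s + W²)
G = -18 (G = -6 - 12 = -18)
q(y, z) = 162 (q(y, z) = -9*(-18) = 162)
q(27, -18)*((N(5, 2) - 2)*5) = 162*(((2 + 5²) - 2)*5) = 162*(((2 + 25) - 2)*5) = 162*((27 - 2)*5) = 162*(25*5) = 162*125 = 20250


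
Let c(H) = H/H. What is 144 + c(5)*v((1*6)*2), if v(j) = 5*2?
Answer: 154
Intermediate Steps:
c(H) = 1
v(j) = 10
144 + c(5)*v((1*6)*2) = 144 + 1*10 = 144 + 10 = 154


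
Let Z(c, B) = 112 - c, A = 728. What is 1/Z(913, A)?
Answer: -1/801 ≈ -0.0012484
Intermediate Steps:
1/Z(913, A) = 1/(112 - 1*913) = 1/(112 - 913) = 1/(-801) = -1/801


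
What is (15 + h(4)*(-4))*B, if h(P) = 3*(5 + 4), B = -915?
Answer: 85095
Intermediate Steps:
h(P) = 27 (h(P) = 3*9 = 27)
(15 + h(4)*(-4))*B = (15 + 27*(-4))*(-915) = (15 - 108)*(-915) = -93*(-915) = 85095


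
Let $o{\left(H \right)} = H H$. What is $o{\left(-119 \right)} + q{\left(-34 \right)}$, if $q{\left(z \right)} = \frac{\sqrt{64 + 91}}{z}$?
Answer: $14161 - \frac{\sqrt{155}}{34} \approx 14161.0$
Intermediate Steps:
$o{\left(H \right)} = H^{2}$
$q{\left(z \right)} = \frac{\sqrt{155}}{z}$
$o{\left(-119 \right)} + q{\left(-34 \right)} = \left(-119\right)^{2} + \frac{\sqrt{155}}{-34} = 14161 + \sqrt{155} \left(- \frac{1}{34}\right) = 14161 - \frac{\sqrt{155}}{34}$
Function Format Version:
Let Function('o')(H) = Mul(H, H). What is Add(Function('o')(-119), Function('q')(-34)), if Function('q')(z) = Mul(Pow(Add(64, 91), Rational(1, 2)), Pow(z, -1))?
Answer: Add(14161, Mul(Rational(-1, 34), Pow(155, Rational(1, 2)))) ≈ 14161.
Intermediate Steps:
Function('o')(H) = Pow(H, 2)
Function('q')(z) = Mul(Pow(155, Rational(1, 2)), Pow(z, -1))
Add(Function('o')(-119), Function('q')(-34)) = Add(Pow(-119, 2), Mul(Pow(155, Rational(1, 2)), Pow(-34, -1))) = Add(14161, Mul(Pow(155, Rational(1, 2)), Rational(-1, 34))) = Add(14161, Mul(Rational(-1, 34), Pow(155, Rational(1, 2))))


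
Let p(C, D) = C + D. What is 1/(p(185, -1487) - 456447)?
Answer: -1/457749 ≈ -2.1846e-6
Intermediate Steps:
1/(p(185, -1487) - 456447) = 1/((185 - 1487) - 456447) = 1/(-1302 - 456447) = 1/(-457749) = -1/457749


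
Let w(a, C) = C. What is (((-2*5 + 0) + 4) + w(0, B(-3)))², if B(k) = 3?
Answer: 9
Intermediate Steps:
(((-2*5 + 0) + 4) + w(0, B(-3)))² = (((-2*5 + 0) + 4) + 3)² = (((-10 + 0) + 4) + 3)² = ((-10 + 4) + 3)² = (-6 + 3)² = (-3)² = 9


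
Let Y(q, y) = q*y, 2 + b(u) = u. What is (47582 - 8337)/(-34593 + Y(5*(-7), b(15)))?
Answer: -39245/35048 ≈ -1.1198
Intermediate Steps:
b(u) = -2 + u
(47582 - 8337)/(-34593 + Y(5*(-7), b(15))) = (47582 - 8337)/(-34593 + (5*(-7))*(-2 + 15)) = 39245/(-34593 - 35*13) = 39245/(-34593 - 455) = 39245/(-35048) = 39245*(-1/35048) = -39245/35048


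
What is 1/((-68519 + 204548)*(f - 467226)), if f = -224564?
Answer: -1/94103501910 ≈ -1.0627e-11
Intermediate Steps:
1/((-68519 + 204548)*(f - 467226)) = 1/((-68519 + 204548)*(-224564 - 467226)) = 1/(136029*(-691790)) = 1/(-94103501910) = -1/94103501910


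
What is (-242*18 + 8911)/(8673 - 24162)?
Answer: -4555/15489 ≈ -0.29408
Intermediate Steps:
(-242*18 + 8911)/(8673 - 24162) = (-4356 + 8911)/(-15489) = 4555*(-1/15489) = -4555/15489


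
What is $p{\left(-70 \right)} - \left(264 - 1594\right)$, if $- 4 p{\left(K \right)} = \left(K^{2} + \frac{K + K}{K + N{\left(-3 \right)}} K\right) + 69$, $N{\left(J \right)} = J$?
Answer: $\frac{35423}{292} \approx 121.31$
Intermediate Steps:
$p{\left(K \right)} = - \frac{69}{4} - \frac{K^{2}}{4} - \frac{K^{2}}{2 \left(-3 + K\right)}$ ($p{\left(K \right)} = - \frac{\left(K^{2} + \frac{K + K}{K - 3} K\right) + 69}{4} = - \frac{\left(K^{2} + \frac{2 K}{-3 + K} K\right) + 69}{4} = - \frac{\left(K^{2} + \frac{2 K^{2}}{-3 + K}\right) + 69}{4} = - \frac{69 + K^{2} + \frac{2 K^{2}}{-3 + K}}{4} = - \frac{69}{4} - \frac{K^{2}}{4} - \frac{K^{2}}{2 \left(-3 + K\right)}$)
$p{\left(-70 \right)} - \left(264 - 1594\right) = \frac{207 + \left(-70\right)^{2} - \left(-70\right)^{3} - -4830}{4 \left(-3 - 70\right)} - \left(264 - 1594\right) = \frac{207 + 4900 - -343000 + 4830}{4 \left(-73\right)} - \left(264 - 1594\right) = \frac{1}{4} \left(- \frac{1}{73}\right) \left(207 + 4900 + 343000 + 4830\right) - -1330 = \frac{1}{4} \left(- \frac{1}{73}\right) 352937 + 1330 = - \frac{352937}{292} + 1330 = \frac{35423}{292}$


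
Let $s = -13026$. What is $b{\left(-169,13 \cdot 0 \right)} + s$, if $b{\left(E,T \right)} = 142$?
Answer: $-12884$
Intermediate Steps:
$b{\left(-169,13 \cdot 0 \right)} + s = 142 - 13026 = -12884$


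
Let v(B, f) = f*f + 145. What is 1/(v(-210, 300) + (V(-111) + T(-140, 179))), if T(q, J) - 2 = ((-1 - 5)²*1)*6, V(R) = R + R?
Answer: 1/90141 ≈ 1.1094e-5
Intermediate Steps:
V(R) = 2*R
v(B, f) = 145 + f² (v(B, f) = f² + 145 = 145 + f²)
T(q, J) = 218 (T(q, J) = 2 + ((-1 - 5)²*1)*6 = 2 + ((-6)²*1)*6 = 2 + (36*1)*6 = 2 + 36*6 = 2 + 216 = 218)
1/(v(-210, 300) + (V(-111) + T(-140, 179))) = 1/((145 + 300²) + (2*(-111) + 218)) = 1/((145 + 90000) + (-222 + 218)) = 1/(90145 - 4) = 1/90141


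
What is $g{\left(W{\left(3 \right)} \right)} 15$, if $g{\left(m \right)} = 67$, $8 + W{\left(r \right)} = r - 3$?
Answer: $1005$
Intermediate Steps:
$W{\left(r \right)} = -11 + r$ ($W{\left(r \right)} = -8 + \left(r - 3\right) = -8 + \left(-3 + r\right) = -11 + r$)
$g{\left(W{\left(3 \right)} \right)} 15 = 67 \cdot 15 = 1005$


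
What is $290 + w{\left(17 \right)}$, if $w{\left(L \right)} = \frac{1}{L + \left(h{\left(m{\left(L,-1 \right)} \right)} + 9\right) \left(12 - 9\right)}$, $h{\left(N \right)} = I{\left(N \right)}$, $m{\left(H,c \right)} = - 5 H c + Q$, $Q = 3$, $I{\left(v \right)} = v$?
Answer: $\frac{89321}{308} \approx 290.0$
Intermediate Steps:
$m{\left(H,c \right)} = 3 - 5 H c$ ($m{\left(H,c \right)} = - 5 H c + 3 = 3 - 5 H c$)
$h{\left(N \right)} = N$
$w{\left(L \right)} = \frac{1}{36 + 16 L}$ ($w{\left(L \right)} = \frac{1}{L + \left(\left(3 - 5 L \left(-1\right)\right) + 9\right) \left(12 - 9\right)} = \frac{1}{L + \left(\left(3 + 5 L\right) + 9\right) 3} = \frac{1}{L + \left(12 + 5 L\right) 3} = \frac{1}{L + \left(36 + 15 L\right)} = \frac{1}{36 + 16 L}$)
$290 + w{\left(17 \right)} = 290 + \frac{1}{4 \left(9 + 4 \cdot 17\right)} = 290 + \frac{1}{4 \left(9 + 68\right)} = 290 + \frac{1}{4 \cdot 77} = 290 + \frac{1}{4} \cdot \frac{1}{77} = 290 + \frac{1}{308} = \frac{89321}{308}$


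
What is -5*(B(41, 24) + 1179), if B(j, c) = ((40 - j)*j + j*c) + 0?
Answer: -10610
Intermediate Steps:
B(j, c) = c*j + j*(40 - j) (B(j, c) = (j*(40 - j) + c*j) + 0 = (c*j + j*(40 - j)) + 0 = c*j + j*(40 - j))
-5*(B(41, 24) + 1179) = -5*(41*(40 + 24 - 1*41) + 1179) = -5*(41*(40 + 24 - 41) + 1179) = -5*(41*23 + 1179) = -5*(943 + 1179) = -5*2122 = -10610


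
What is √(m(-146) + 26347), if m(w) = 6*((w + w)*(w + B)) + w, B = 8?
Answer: √267977 ≈ 517.67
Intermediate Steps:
m(w) = w + 12*w*(8 + w) (m(w) = 6*((w + w)*(w + 8)) + w = 6*((2*w)*(8 + w)) + w = 6*(2*w*(8 + w)) + w = 12*w*(8 + w) + w = w + 12*w*(8 + w))
√(m(-146) + 26347) = √(-146*(97 + 12*(-146)) + 26347) = √(-146*(97 - 1752) + 26347) = √(-146*(-1655) + 26347) = √(241630 + 26347) = √267977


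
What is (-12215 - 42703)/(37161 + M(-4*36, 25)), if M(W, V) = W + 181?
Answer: -27459/18599 ≈ -1.4764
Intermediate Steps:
M(W, V) = 181 + W
(-12215 - 42703)/(37161 + M(-4*36, 25)) = (-12215 - 42703)/(37161 + (181 - 4*36)) = -54918/(37161 + (181 - 144)) = -54918/(37161 + 37) = -54918/37198 = -54918*1/37198 = -27459/18599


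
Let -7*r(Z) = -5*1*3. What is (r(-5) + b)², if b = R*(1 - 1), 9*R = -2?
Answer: 225/49 ≈ 4.5918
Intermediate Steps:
r(Z) = 15/7 (r(Z) = -(-5*1)*3/7 = -(-5)*3/7 = -⅐*(-15) = 15/7)
R = -2/9 (R = (⅑)*(-2) = -2/9 ≈ -0.22222)
b = 0 (b = -2*(1 - 1)/9 = -2/9*0 = 0)
(r(-5) + b)² = (15/7 + 0)² = (15/7)² = 225/49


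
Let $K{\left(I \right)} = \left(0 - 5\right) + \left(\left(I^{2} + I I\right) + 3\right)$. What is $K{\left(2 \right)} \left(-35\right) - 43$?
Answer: $-253$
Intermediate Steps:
$K{\left(I \right)} = -2 + 2 I^{2}$ ($K{\left(I \right)} = -5 + \left(\left(I^{2} + I^{2}\right) + 3\right) = -5 + \left(2 I^{2} + 3\right) = -5 + \left(3 + 2 I^{2}\right) = -2 + 2 I^{2}$)
$K{\left(2 \right)} \left(-35\right) - 43 = \left(-2 + 2 \cdot 2^{2}\right) \left(-35\right) - 43 = \left(-2 + 2 \cdot 4\right) \left(-35\right) - 43 = \left(-2 + 8\right) \left(-35\right) - 43 = 6 \left(-35\right) - 43 = -210 - 43 = -253$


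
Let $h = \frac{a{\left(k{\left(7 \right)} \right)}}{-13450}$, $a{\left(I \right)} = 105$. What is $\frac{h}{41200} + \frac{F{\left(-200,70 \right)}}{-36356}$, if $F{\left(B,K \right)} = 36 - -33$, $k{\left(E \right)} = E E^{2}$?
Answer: $- \frac{1911973869}{1007315692000} \approx -0.0018981$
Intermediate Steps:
$k{\left(E \right)} = E^{3}$
$F{\left(B,K \right)} = 69$ ($F{\left(B,K \right)} = 36 + 33 = 69$)
$h = - \frac{21}{2690}$ ($h = \frac{105}{-13450} = 105 \left(- \frac{1}{13450}\right) = - \frac{21}{2690} \approx -0.0078067$)
$\frac{h}{41200} + \frac{F{\left(-200,70 \right)}}{-36356} = - \frac{21}{2690 \cdot 41200} + \frac{69}{-36356} = \left(- \frac{21}{2690}\right) \frac{1}{41200} + 69 \left(- \frac{1}{36356}\right) = - \frac{21}{110828000} - \frac{69}{36356} = - \frac{1911973869}{1007315692000}$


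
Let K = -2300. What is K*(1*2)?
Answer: -4600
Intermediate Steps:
K*(1*2) = -2300*2 = -4600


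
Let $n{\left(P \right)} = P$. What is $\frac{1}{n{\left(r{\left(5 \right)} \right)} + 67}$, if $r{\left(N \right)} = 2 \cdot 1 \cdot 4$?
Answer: $\frac{1}{75} \approx 0.013333$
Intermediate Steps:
$r{\left(N \right)} = 8$ ($r{\left(N \right)} = 2 \cdot 4 = 8$)
$\frac{1}{n{\left(r{\left(5 \right)} \right)} + 67} = \frac{1}{8 + 67} = \frac{1}{75}$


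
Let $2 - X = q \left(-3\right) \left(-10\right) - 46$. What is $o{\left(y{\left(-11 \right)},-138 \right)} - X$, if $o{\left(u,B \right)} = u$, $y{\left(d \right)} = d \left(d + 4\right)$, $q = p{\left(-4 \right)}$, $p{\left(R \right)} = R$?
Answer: $-91$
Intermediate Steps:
$q = -4$
$y{\left(d \right)} = d \left(4 + d\right)$
$X = 168$ ($X = 2 - \left(\left(-4\right) \left(-3\right) \left(-10\right) - 46\right) = 2 - \left(12 \left(-10\right) - 46\right) = 2 - \left(-120 - 46\right) = 2 - -166 = 2 + 166 = 168$)
$o{\left(y{\left(-11 \right)},-138 \right)} - X = - 11 \left(4 - 11\right) - 168 = \left(-11\right) \left(-7\right) - 168 = 77 - 168 = -91$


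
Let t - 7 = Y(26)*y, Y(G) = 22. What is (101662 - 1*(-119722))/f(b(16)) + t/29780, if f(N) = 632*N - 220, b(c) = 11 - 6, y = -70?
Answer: 65883085/875532 ≈ 75.249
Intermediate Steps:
b(c) = 5
f(N) = -220 + 632*N
t = -1533 (t = 7 + 22*(-70) = 7 - 1540 = -1533)
(101662 - 1*(-119722))/f(b(16)) + t/29780 = (101662 - 1*(-119722))/(-220 + 632*5) - 1533/29780 = (101662 + 119722)/(-220 + 3160) - 1533*1/29780 = 221384/2940 - 1533/29780 = 221384*(1/2940) - 1533/29780 = 55346/735 - 1533/29780 = 65883085/875532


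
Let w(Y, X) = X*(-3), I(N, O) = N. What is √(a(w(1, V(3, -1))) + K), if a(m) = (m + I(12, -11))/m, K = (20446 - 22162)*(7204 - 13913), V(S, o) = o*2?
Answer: 3*√1279183 ≈ 3393.0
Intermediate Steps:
V(S, o) = 2*o
w(Y, X) = -3*X
K = 11512644 (K = -1716*(-6709) = 11512644)
a(m) = (12 + m)/m (a(m) = (m + 12)/m = (12 + m)/m)
√(a(w(1, V(3, -1))) + K) = √((12 - 6*(-1))/((-6*(-1))) + 11512644) = √((12 - 3*(-2))/((-3*(-2))) + 11512644) = √((12 + 6)/6 + 11512644) = √((⅙)*18 + 11512644) = √(3 + 11512644) = √11512647 = 3*√1279183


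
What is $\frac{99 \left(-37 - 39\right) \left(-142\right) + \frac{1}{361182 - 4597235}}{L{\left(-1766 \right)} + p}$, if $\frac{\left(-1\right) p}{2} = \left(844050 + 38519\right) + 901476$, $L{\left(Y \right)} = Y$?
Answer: $- \frac{4525832913623}{15122099218368} \approx -0.29929$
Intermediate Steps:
$p = -3568090$ ($p = - 2 \left(\left(844050 + 38519\right) + 901476\right) = - 2 \left(882569 + 901476\right) = \left(-2\right) 1784045 = -3568090$)
$\frac{99 \left(-37 - 39\right) \left(-142\right) + \frac{1}{361182 - 4597235}}{L{\left(-1766 \right)} + p} = \frac{99 \left(-37 - 39\right) \left(-142\right) + \frac{1}{361182 - 4597235}}{-1766 - 3568090} = \frac{99 \left(-37 - 39\right) \left(-142\right) + \frac{1}{-4236053}}{-3569856} = \left(99 \left(-76\right) \left(-142\right) - \frac{1}{4236053}\right) \left(- \frac{1}{3569856}\right) = \left(\left(-7524\right) \left(-142\right) - \frac{1}{4236053}\right) \left(- \frac{1}{3569856}\right) = \left(1068408 - \frac{1}{4236053}\right) \left(- \frac{1}{3569856}\right) = \frac{4525832913623}{4236053} \left(- \frac{1}{3569856}\right) = - \frac{4525832913623}{15122099218368}$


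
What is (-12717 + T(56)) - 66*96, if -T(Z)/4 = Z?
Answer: -19277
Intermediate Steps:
T(Z) = -4*Z
(-12717 + T(56)) - 66*96 = (-12717 - 4*56) - 66*96 = (-12717 - 224) - 6336 = -12941 - 6336 = -19277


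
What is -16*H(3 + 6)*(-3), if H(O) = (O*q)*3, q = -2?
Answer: -2592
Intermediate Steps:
H(O) = -6*O (H(O) = (O*(-2))*3 = -2*O*3 = -6*O)
-16*H(3 + 6)*(-3) = -(-96)*(3 + 6)*(-3) = -(-96)*9*(-3) = -16*(-54)*(-3) = 864*(-3) = -2592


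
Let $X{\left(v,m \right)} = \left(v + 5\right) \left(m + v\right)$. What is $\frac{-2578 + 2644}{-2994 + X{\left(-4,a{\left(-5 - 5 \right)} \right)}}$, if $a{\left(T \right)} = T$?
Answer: $- \frac{33}{1504} \approx -0.021941$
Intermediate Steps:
$X{\left(v,m \right)} = \left(5 + v\right) \left(m + v\right)$
$\frac{-2578 + 2644}{-2994 + X{\left(-4,a{\left(-5 - 5 \right)} \right)}} = \frac{-2578 + 2644}{-2994 + \left(\left(-4\right)^{2} + 5 \left(-5 - 5\right) + 5 \left(-4\right) + \left(-5 - 5\right) \left(-4\right)\right)} = \frac{66}{-2994 + \left(16 + 5 \left(-10\right) - 20 - -40\right)} = \frac{66}{-2994 + \left(16 - 50 - 20 + 40\right)} = \frac{66}{-2994 - 14} = \frac{66}{-3008} = 66 \left(- \frac{1}{3008}\right) = - \frac{33}{1504}$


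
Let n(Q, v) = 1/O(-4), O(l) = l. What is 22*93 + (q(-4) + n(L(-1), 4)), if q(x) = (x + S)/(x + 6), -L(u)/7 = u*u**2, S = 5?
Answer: 8185/4 ≈ 2046.3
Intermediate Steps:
L(u) = -7*u**3 (L(u) = -7*u*u**2 = -7*u**3)
n(Q, v) = -1/4 (n(Q, v) = 1/(-4) = -1/4)
q(x) = (5 + x)/(6 + x) (q(x) = (x + 5)/(x + 6) = (5 + x)/(6 + x))
22*93 + (q(-4) + n(L(-1), 4)) = 22*93 + ((5 - 4)/(6 - 4) - 1/4) = 2046 + (1/2 - 1/4) = 2046 + 1/4 = 8185/4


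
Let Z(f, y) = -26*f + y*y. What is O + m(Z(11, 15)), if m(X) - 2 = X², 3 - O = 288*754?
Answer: -213426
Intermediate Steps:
Z(f, y) = y² - 26*f (Z(f, y) = -26*f + y² = y² - 26*f)
O = -217149 (O = 3 - 288*754 = 3 - 1*217152 = 3 - 217152 = -217149)
m(X) = 2 + X²
O + m(Z(11, 15)) = -217149 + (2 + (15² - 26*11)²) = -217149 + (2 + (225 - 286)²) = -217149 + (2 + (-61)²) = -217149 + (2 + 3721) = -217149 + 3723 = -213426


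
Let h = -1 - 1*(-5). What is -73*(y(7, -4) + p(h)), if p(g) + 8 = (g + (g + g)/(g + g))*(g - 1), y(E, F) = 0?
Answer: -511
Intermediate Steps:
h = 4 (h = -1 + 5 = 4)
p(g) = -8 + (1 + g)*(-1 + g) (p(g) = -8 + (g + (g + g)/(g + g))*(g - 1) = -8 + (g + (2*g)/((2*g)))*(-1 + g) = -8 + (g + (2*g)*(1/(2*g)))*(-1 + g) = -8 + (g + 1)*(-1 + g) = -8 + (1 + g)*(-1 + g))
-73*(y(7, -4) + p(h)) = -73*(0 + (-9 + 4²)) = -73*(0 + (-9 + 16)) = -73*(0 + 7) = -73*7 = -511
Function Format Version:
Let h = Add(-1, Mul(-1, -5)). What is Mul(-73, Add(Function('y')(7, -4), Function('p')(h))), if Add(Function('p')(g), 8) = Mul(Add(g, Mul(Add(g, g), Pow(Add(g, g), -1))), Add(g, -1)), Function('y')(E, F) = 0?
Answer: -511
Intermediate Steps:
h = 4 (h = Add(-1, 5) = 4)
Function('p')(g) = Add(-8, Mul(Add(1, g), Add(-1, g))) (Function('p')(g) = Add(-8, Mul(Add(g, Mul(Add(g, g), Pow(Add(g, g), -1))), Add(g, -1))) = Add(-8, Mul(Add(g, Mul(Mul(2, g), Pow(Mul(2, g), -1))), Add(-1, g))) = Add(-8, Mul(Add(g, Mul(Mul(2, g), Mul(Rational(1, 2), Pow(g, -1)))), Add(-1, g))) = Add(-8, Mul(Add(g, 1), Add(-1, g))) = Add(-8, Mul(Add(1, g), Add(-1, g))))
Mul(-73, Add(Function('y')(7, -4), Function('p')(h))) = Mul(-73, Add(0, Add(-9, Pow(4, 2)))) = Mul(-73, Add(0, Add(-9, 16))) = Mul(-73, Add(0, 7)) = Mul(-73, 7) = -511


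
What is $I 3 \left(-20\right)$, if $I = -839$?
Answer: $50340$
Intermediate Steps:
$I 3 \left(-20\right) = - 839 \cdot 3 \left(-20\right) = \left(-839\right) \left(-60\right) = 50340$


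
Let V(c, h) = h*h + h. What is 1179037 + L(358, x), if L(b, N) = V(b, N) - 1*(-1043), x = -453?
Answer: 1384836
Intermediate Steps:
V(c, h) = h + h**2 (V(c, h) = h**2 + h = h + h**2)
L(b, N) = 1043 + N*(1 + N) (L(b, N) = N*(1 + N) - 1*(-1043) = N*(1 + N) + 1043 = 1043 + N*(1 + N))
1179037 + L(358, x) = 1179037 + (1043 - 453*(1 - 453)) = 1179037 + (1043 - 453*(-452)) = 1179037 + (1043 + 204756) = 1179037 + 205799 = 1384836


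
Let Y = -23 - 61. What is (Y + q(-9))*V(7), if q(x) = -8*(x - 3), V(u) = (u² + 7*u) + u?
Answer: 1260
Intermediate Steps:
Y = -84
V(u) = u² + 8*u
q(x) = 24 - 8*x (q(x) = -8*(-3 + x) = 24 - 8*x)
(Y + q(-9))*V(7) = (-84 + (24 - 8*(-9)))*(7*(8 + 7)) = (-84 + (24 + 72))*(7*15) = (-84 + 96)*105 = 12*105 = 1260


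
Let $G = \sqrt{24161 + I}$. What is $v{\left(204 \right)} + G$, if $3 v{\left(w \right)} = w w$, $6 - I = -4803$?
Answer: $13872 + \sqrt{28970} \approx 14042.0$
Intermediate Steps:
$I = 4809$ ($I = 6 - -4803 = 6 + 4803 = 4809$)
$v{\left(w \right)} = \frac{w^{2}}{3}$ ($v{\left(w \right)} = \frac{w w}{3} = \frac{w^{2}}{3}$)
$G = \sqrt{28970}$ ($G = \sqrt{24161 + 4809} = \sqrt{28970} \approx 170.21$)
$v{\left(204 \right)} + G = \frac{204^{2}}{3} + \sqrt{28970} = \frac{1}{3} \cdot 41616 + \sqrt{28970} = 13872 + \sqrt{28970}$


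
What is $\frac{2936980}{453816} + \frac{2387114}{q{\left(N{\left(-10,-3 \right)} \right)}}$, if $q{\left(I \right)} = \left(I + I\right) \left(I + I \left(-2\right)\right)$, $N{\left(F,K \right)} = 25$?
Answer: $- \frac{134954912753}{70908750} \approx -1903.2$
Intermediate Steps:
$q{\left(I \right)} = - 2 I^{2}$ ($q{\left(I \right)} = 2 I \left(I - 2 I\right) = 2 I \left(- I\right) = - 2 I^{2}$)
$\frac{2936980}{453816} + \frac{2387114}{q{\left(N{\left(-10,-3 \right)} \right)}} = \frac{2936980}{453816} + \frac{2387114}{\left(-2\right) 25^{2}} = 2936980 \cdot \frac{1}{453816} + \frac{2387114}{\left(-2\right) 625} = \frac{734245}{113454} + \frac{2387114}{-1250} = \frac{734245}{113454} + 2387114 \left(- \frac{1}{1250}\right) = \frac{734245}{113454} - \frac{1193557}{625} = - \frac{134954912753}{70908750}$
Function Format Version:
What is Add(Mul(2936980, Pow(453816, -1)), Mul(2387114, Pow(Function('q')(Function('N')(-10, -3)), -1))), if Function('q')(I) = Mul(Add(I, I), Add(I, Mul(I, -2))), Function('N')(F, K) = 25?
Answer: Rational(-134954912753, 70908750) ≈ -1903.2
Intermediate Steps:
Function('q')(I) = Mul(-2, Pow(I, 2)) (Function('q')(I) = Mul(Mul(2, I), Add(I, Mul(-2, I))) = Mul(Mul(2, I), Mul(-1, I)) = Mul(-2, Pow(I, 2)))
Add(Mul(2936980, Pow(453816, -1)), Mul(2387114, Pow(Function('q')(Function('N')(-10, -3)), -1))) = Add(Mul(2936980, Pow(453816, -1)), Mul(2387114, Pow(Mul(-2, Pow(25, 2)), -1))) = Add(Mul(2936980, Rational(1, 453816)), Mul(2387114, Pow(Mul(-2, 625), -1))) = Add(Rational(734245, 113454), Mul(2387114, Pow(-1250, -1))) = Add(Rational(734245, 113454), Mul(2387114, Rational(-1, 1250))) = Add(Rational(734245, 113454), Rational(-1193557, 625)) = Rational(-134954912753, 70908750)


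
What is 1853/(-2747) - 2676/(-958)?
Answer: 2787899/1315813 ≈ 2.1188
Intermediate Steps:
1853/(-2747) - 2676/(-958) = 1853*(-1/2747) - 2676*(-1/958) = -1853/2747 + 1338/479 = 2787899/1315813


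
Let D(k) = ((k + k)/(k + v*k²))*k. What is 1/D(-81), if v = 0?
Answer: -1/162 ≈ -0.0061728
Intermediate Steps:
D(k) = 2*k (D(k) = ((k + k)/(k + 0*k²))*k = ((2*k)/(k + 0))*k = ((2*k)/k)*k = 2*k)
1/D(-81) = 1/(2*(-81)) = 1/(-162) = -1/162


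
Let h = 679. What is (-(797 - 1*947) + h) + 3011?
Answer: 3840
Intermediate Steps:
(-(797 - 1*947) + h) + 3011 = (-(797 - 1*947) + 679) + 3011 = (-(797 - 947) + 679) + 3011 = (-1*(-150) + 679) + 3011 = (150 + 679) + 3011 = 829 + 3011 = 3840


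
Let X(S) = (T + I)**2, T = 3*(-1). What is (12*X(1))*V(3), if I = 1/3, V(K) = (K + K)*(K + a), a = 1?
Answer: 2048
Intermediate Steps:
T = -3
V(K) = 2*K*(1 + K) (V(K) = (K + K)*(K + 1) = (2*K)*(1 + K) = 2*K*(1 + K))
I = 1/3 ≈ 0.33333
X(S) = 64/9 (X(S) = (-3 + 1/3)**2 = (-8/3)**2 = 64/9)
(12*X(1))*V(3) = (12*(64/9))*(2*3*(1 + 3)) = 256*(2*3*4)/3 = (256/3)*24 = 2048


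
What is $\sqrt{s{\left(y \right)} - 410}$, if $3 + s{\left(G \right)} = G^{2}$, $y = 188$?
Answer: $\sqrt{34931} \approx 186.9$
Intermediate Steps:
$s{\left(G \right)} = -3 + G^{2}$
$\sqrt{s{\left(y \right)} - 410} = \sqrt{\left(-3 + 188^{2}\right) - 410} = \sqrt{\left(-3 + 35344\right) - 410} = \sqrt{35341 - 410} = \sqrt{34931}$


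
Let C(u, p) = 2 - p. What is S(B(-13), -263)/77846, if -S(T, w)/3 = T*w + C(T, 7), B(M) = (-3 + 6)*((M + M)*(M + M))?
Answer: 1600107/77846 ≈ 20.555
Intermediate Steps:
B(M) = 12*M² (B(M) = 3*((2*M)*(2*M)) = 3*(4*M²) = 12*M²)
S(T, w) = 15 - 3*T*w (S(T, w) = -3*(T*w + (2 - 1*7)) = -3*(T*w + (2 - 7)) = -3*(T*w - 5) = -3*(-5 + T*w) = 15 - 3*T*w)
S(B(-13), -263)/77846 = (15 - 3*12*(-13)²*(-263))/77846 = (15 - 3*12*169*(-263))*(1/77846) = (15 - 3*2028*(-263))*(1/77846) = (15 + 1600092)*(1/77846) = 1600107*(1/77846) = 1600107/77846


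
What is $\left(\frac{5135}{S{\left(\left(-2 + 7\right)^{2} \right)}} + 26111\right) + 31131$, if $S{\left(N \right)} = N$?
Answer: $\frac{287237}{5} \approx 57447.0$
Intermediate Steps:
$\left(\frac{5135}{S{\left(\left(-2 + 7\right)^{2} \right)}} + 26111\right) + 31131 = \left(\frac{5135}{\left(-2 + 7\right)^{2}} + 26111\right) + 31131 = \left(\frac{5135}{5^{2}} + 26111\right) + 31131 = \left(\frac{5135}{25} + 26111\right) + 31131 = \left(5135 \cdot \frac{1}{25} + 26111\right) + 31131 = \left(\frac{1027}{5} + 26111\right) + 31131 = \frac{131582}{5} + 31131 = \frac{287237}{5}$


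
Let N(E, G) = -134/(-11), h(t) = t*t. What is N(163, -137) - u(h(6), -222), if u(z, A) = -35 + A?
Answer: 2961/11 ≈ 269.18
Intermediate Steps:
h(t) = t²
N(E, G) = 134/11 (N(E, G) = -134*(-1/11) = 134/11)
N(163, -137) - u(h(6), -222) = 134/11 - (-35 - 222) = 134/11 - 1*(-257) = 134/11 + 257 = 2961/11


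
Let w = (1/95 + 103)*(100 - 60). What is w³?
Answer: 479828008783872/6859 ≈ 6.9956e+10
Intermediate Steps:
w = 78288/19 (w = (1/95 + 103)*40 = (9786/95)*40 = 78288/19 ≈ 4120.4)
w³ = (78288/19)³ = 479828008783872/6859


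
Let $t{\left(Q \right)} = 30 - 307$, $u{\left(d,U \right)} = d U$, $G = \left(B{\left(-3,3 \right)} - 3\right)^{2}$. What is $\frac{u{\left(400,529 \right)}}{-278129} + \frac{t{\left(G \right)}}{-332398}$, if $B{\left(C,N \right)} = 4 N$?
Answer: $- \frac{70258375067}{92449523342} \approx -0.75996$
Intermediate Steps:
$G = 81$ ($G = \left(4 \cdot 3 - 3\right)^{2} = \left(12 - 3\right)^{2} = 9^{2} = 81$)
$u{\left(d,U \right)} = U d$
$t{\left(Q \right)} = -277$ ($t{\left(Q \right)} = 30 - 307 = -277$)
$\frac{u{\left(400,529 \right)}}{-278129} + \frac{t{\left(G \right)}}{-332398} = \frac{529 \cdot 400}{-278129} - \frac{277}{-332398} = 211600 \left(- \frac{1}{278129}\right) - - \frac{277}{332398} = - \frac{211600}{278129} + \frac{277}{332398} = - \frac{70258375067}{92449523342}$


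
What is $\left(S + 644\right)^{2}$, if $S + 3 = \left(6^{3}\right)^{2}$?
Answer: $2237006209$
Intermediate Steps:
$S = 46653$ ($S = -3 + \left(6^{3}\right)^{2} = -3 + 216^{2} = -3 + 46656 = 46653$)
$\left(S + 644\right)^{2} = \left(46653 + 644\right)^{2} = 47297^{2} = 2237006209$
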